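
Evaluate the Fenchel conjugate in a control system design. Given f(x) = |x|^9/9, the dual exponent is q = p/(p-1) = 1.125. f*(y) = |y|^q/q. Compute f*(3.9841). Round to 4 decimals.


The conjugate exponent q satisfies 1/p + 1/q = 1.
p = 9, so q = 9/(9 - 1) = 1.125
|y|^q = 3.9841^1.125 = 4.7356
f*(3.9841) = 4.7356 / 1.125 = 4.2094


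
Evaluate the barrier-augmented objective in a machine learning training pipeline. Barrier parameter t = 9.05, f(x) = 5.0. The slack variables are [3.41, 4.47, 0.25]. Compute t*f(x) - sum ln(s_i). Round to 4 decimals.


Step 1: Compute log-barrier.
ln values: [1.2267, 1.4974, -1.3863]
phi = -(1.2267 + 1.4974 - 1.3863) = -1.3378
Step 2: Compute augmented objective.
t*f(x) = 9.05*5.0 = 45.25
Total = 45.25 - 1.3378 = 43.9122


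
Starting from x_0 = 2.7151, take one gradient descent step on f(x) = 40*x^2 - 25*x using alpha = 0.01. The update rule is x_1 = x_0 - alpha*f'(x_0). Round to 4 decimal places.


We compute the gradient at x_0 and apply the update.
f'(x) = 80*x - 25
f'(2.7151) = 80*2.7151 - 25 = 192.208
x_1 = 2.7151 - 0.01*192.208 = 0.793


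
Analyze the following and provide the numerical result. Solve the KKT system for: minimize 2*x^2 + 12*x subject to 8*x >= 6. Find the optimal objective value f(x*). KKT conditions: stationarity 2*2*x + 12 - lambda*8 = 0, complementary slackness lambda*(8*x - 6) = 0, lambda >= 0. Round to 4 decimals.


Step 1: Try lambda = 0 (constraint inactive).
x_unc = -12/(2*2) = -3.0
Check: 8*-3.0 = -24.0 < 6 -- violated!
Step 2: Constraint must be active: 8*x = 6
x* = 6/8 = 0.75
lambda = (2*2*0.75 + 12)/8 = 1.875
Step 3: Compute optimal value.
f(x*) = 2*0.75^2 + 12*0.75 = 10.125


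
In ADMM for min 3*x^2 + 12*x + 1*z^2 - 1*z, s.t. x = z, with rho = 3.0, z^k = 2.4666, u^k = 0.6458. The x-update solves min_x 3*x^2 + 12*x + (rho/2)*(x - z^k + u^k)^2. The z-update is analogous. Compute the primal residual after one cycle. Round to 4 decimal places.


ADMM iteration with rho = 3.0, z^k = 2.4666, u^k = 0.6458
Step 1: x-update.
Minimize 3*x^2 + 12*x + (3.0/2)*(x - 2.4666 + 0.6458)^2
FOC: (2*3 + 3.0)*x = -12 + 3.0*(2.4666 - 0.6458)
x^{k+1} = -0.7264
Step 2: z-update.
Minimize 1*z^2 - 1*z + (3.0/2)*(-0.7264 - z + 0.6458)^2
FOC: (2*1 + 3.0)*z = 1 + 3.0*(-0.7264 + 0.6458)
z^{k+1} = 0.1516
Step 3: u-update.
u^{k+1} = 0.6458 - 0.7264 - 0.1516 = -0.2322
Step 4: Primal residual = |-0.7264 - 0.1516| = 0.878


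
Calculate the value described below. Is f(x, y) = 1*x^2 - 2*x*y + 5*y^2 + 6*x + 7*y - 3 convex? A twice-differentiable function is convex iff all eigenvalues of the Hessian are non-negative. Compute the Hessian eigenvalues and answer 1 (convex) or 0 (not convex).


The Hessian of f(x,y) = 1*x^2 - 2*x*y + 5*y^2 + 6*x + 7*y - 3 is:
H = [[2, -2], [-2, 10]]
Trace = 2 + 10 = 12
Determinant = 2*10 - (-2)^2 = 16
Discriminant = (12)^2 - 4*16 = 80.0
Eigenvalues: lambda_1 = 1.5279, lambda_2 = 10.4721
The function is convex.

1


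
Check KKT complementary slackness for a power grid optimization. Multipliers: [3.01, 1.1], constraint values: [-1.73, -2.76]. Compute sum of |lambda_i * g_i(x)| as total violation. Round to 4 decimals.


KKT complementary slackness check:
lambda_1 * g_1 = 3.01 * -1.73 = -5.2073
lambda_2 * g_2 = 1.1 * -2.76 = -3.036
Total violation = 5.2073 + 3.036 = 8.2433


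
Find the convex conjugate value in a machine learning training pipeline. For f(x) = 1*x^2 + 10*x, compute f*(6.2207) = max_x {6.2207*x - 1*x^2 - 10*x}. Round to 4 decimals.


f*(y) = sup_x {y*x - a*x^2 - b*x} = sup_x {(y-b)*x - a*x^2}
FOC: (y - b) - 2a*x = 0 => x* = (y - b)/(2a)
x* = (6.2207 - 10)/(2*1) = -1.8897
f*(6.2207) = (y-b)^2/(4a) = (6.2207 - 10)^2/(4*1)
= 14.2831/4 = 3.5708


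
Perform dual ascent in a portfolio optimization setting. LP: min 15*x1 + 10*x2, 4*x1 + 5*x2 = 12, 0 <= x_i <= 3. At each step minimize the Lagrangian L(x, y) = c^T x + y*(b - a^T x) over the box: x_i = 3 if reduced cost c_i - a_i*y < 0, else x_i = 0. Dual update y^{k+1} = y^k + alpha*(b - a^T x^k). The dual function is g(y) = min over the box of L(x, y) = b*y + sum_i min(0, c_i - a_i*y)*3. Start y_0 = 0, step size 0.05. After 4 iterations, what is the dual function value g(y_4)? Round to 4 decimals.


Dual ascent for LP: min 15*x1 + 10*x2, 4*x1 + 5*x2 = 12, 0 <= x_i <= 3
Step 1: y^k = 0.0, reduced costs: (15.0, 10.0)
  x^k = (0.0, 0.0), subgradient = b - a^T x = 12.0
  y^{k+1} = 0.0 + 0.05*12.0 = 0.6
Step 2: y^k = 0.6, reduced costs: (12.6, 7.0)
  x^k = (0.0, 0.0), subgradient = b - a^T x = 12.0
  y^{k+1} = 0.6 + 0.05*12.0 = 1.2
Step 3: y^k = 1.2, reduced costs: (10.2, 4.0)
  x^k = (0.0, 0.0), subgradient = b - a^T x = 12.0
  y^{k+1} = 1.2 + 0.05*12.0 = 1.8
Step 4: y^k = 1.8, reduced costs: (7.8, 1.0)
  x^k = (0.0, 0.0), subgradient = b - a^T x = 12.0
  y^{k+1} = 1.8 + 0.05*12.0 = 2.4
Dual objective at y_4 = 2.4: reduced costs (5.4, -2.0), box minimizer x = (0.0, 3.0)
g(y_4) = b*y + (c1 - a1*y)*x1 + (c2 - a2*y)*x2 = 12*2.4 + 5.4*0.0 + (-2.0)*3.0 = 28.8 + 0.0 - 6.0 = 22.8


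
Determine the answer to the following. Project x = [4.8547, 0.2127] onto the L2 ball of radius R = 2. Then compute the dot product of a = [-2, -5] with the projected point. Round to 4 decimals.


Step 1: Compute ||x|| (intermediates to 6 decimals).
||x|| = sqrt(4.8547^2 + 0.2127^2) = 4.859357
Step 2: Project.
Since ||x|| > R, scale = R/||x|| = 2/4.859357 = 0.411577, proj(x) = scale * x
proj(x) = [1.998083, 0.087542]
Step 3: Dot product.
a^T * proj(x) = -2*1.998083 - 5*0.087542 = -4.4339


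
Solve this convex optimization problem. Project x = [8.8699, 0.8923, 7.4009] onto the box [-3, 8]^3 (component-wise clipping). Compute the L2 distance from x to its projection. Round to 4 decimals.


Project each component onto [-3, 8].
clip(8.8699) = 8.0, clip(0.8923) = 0.8923, clip(7.4009) = 7.4009
Projection = [8.0, 0.8923, 7.4009]
Squared diffs: [0.7567, 0.0, 0.0]
Distance = sqrt(0.7567) = 0.8699


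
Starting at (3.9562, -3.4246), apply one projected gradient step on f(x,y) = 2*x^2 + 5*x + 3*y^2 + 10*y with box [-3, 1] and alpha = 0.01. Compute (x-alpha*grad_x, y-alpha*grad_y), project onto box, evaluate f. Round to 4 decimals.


Step 1: Compute gradient at (3.9562, -3.4246).
grad_x = 2*2*3.9562 + 5 = 20.8248
grad_y = 2*3*-3.4246 + 10 = -10.5476
Step 2: Gradient step.
x_raw = 3.9562 - 0.01*20.8248 = 3.748
y_raw = -3.4246 - 0.01*-10.5476 = -3.3191
Step 3: Project onto [-3, 1].
x_proj = clip(3.748) = 1.0
y_proj = clip(-3.3191) = -3.0
Step 4: Evaluate f.
f(1.0, -3.0) = 4.0


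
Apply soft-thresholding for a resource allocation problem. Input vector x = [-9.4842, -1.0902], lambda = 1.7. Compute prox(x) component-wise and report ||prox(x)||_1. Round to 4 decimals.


Soft-thresholding with lambda = 1.7:
prox(-9.4842) = sign(-9.4842)*max(|-9.4842| - 1.7, 0) = -7.7842
prox(-1.0902) = sign(-1.0902)*max(|-1.0902| - 1.7, 0) = 0.0
prox(x) = [-7.7842, 0.0]
||prox(x)||_1 = 7.7842 + 0.0 = 7.7842


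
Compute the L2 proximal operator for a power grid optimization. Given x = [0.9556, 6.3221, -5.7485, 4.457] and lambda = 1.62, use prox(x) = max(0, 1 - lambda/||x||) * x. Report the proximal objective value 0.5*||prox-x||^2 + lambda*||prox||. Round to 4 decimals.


Step 1: Compute ||x||.
||x|| = 9.6846
Step 2: Compute scaling factor.
scale = max(0, 1 - 1.62/9.6846) = 0.8327
Step 3: prox(x) = [0.7958, 5.2646, -4.7869, 3.7115]
||prox(x)|| = 8.0646
Step 4: Proximal objective.
0.5*||prox-x||^2 = 1.3122
lambda*||prox|| = 13.0647
Total = 14.3769


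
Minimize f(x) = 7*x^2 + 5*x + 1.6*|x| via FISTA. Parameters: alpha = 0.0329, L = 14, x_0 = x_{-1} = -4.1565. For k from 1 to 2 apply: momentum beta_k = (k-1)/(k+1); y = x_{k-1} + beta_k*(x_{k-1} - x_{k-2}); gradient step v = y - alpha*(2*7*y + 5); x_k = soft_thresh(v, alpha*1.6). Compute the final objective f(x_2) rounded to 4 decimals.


FISTA on f(x) = 7*x^2 + 5*x + 1.6*|x|
L = 14, alpha = 0.0329
Iteration 1: beta = 0.0, y = -4.1565 + 0.0*(-4.1565 + 4.1565) = -4.1565
  grad(y) = -53.191, v = y - alpha*grad = -2.4065
  prox(v) = soft_thresh(-2.4065, 0.0526) = -2.3539
Iteration 2: beta = 0.3333, y = -2.3539 + 0.3333*(-2.3539 + 4.1565) = -1.753
  grad(y) = -19.542, v = y - alpha*grad = -1.1101
  prox(v) = soft_thresh(-1.1101, 0.0526) = -1.0574
f(x_2) = 7*(-1.0574)^2 + 5*(-1.0574) + 1.6*|-1.0574| = 4.2318


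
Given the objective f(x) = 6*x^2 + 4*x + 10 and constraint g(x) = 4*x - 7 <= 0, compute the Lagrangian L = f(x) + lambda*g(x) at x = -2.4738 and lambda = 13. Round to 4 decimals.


Step 1: Evaluate f(x).
f(-2.4738) = 6*(-2.4738)^2 + 4*(-2.4738) + 10 = 36.8229
Step 2: Evaluate g(x).
g(-2.4738) = 4*-2.4738 - 7 = -16.8952
Step 3: Compute Lagrangian.
L = 36.8229 + 13*-16.8952 = -182.8147


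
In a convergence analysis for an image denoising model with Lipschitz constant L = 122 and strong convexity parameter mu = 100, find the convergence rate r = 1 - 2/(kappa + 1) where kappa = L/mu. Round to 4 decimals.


Step 1: Compute the condition number.
kappa = L/mu = 122/100 = 1.22
Step 2: Compute the convergence rate.
r = 1 - 2/(kappa + 1) = 1 - 2*mu/(L + mu) = (L - mu)/(L + mu) = 22/222 = 0.0991


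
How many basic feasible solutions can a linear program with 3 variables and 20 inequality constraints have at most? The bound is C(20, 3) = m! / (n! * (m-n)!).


Each vertex corresponds to some choice of n active constraints out of m, so the number of vertices is at most C(m, n) = m! / (n!(m-n)!).
m = 20, n = 3
Numerator: 20 * 19 * 18
Denominator: 3! = 6
C(20, 3) = 1140


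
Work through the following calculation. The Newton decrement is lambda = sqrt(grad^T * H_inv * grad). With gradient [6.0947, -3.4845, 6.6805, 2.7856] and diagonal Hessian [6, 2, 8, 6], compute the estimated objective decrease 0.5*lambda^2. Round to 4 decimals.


Step 1: H is diagonal, so H^(-1) * g = [1.0158, -1.7423, 0.8351, 0.4643].
Step 2: g^T H^(-1) g = sum_i g_i^2 / H_ii
  = (6.0947)^2/6 + (-3.4845)^2/2 + (6.6805)^2/8 + (2.7856)^2/6
  = 6.1909 + 6.0709 + 5.5786 + 1.2933 = 19.1337
Step 3: Objective decrease = 0.5 * g^T H^(-1) g = 9.5668


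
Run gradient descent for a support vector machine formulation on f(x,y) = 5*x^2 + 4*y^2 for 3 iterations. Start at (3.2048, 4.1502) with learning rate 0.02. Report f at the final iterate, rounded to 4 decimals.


Gradient descent on f(x,y) = 5*x^2 + 4*y^2.
Starting point: (3.2048, 4.1502), alpha = 0.02
Step 1: grad_x = 2*5*3.2048 = 32.048, grad_y = 2*4*4.1502 = 33.2016
  x_1 = 3.2048 - 0.02*32.048 = 2.5638
  y_1 = 4.1502 - 0.02*33.2016 = 3.4862
Step 2: grad_x = 2*5*2.5638 = 25.6384, grad_y = 2*4*3.4862 = 27.8893
  x_2 = 2.5638 - 0.02*25.6384 = 2.0511
  y_2 = 3.4862 - 0.02*27.8893 = 2.9284
Step 3: grad_x = 2*5*2.0511 = 20.5107, grad_y = 2*4*2.9284 = 23.427
  x_3 = 2.0511 - 0.02*20.5107 = 1.6409
  y_3 = 2.9284 - 0.02*23.427 = 2.4598
f(1.6409, 2.4598) = 5*1.6409^2 + 4*2.4598^2 = 37.6653


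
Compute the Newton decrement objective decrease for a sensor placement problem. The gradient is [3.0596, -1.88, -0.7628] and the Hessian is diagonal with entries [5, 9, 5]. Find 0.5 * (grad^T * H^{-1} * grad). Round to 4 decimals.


Step 1: H is diagonal, so H^(-1) * g = [0.6119, -0.2089, -0.1526].
Step 2: g^T H^(-1) g = sum_i g_i^2 / H_ii
  = (3.0596)^2/5 + (-1.88)^2/9 + (-0.7628)^2/5
  = 1.8722 + 0.3927 + 0.1164 = 2.3813
Step 3: Objective decrease = 0.5 * g^T H^(-1) g = 1.1907


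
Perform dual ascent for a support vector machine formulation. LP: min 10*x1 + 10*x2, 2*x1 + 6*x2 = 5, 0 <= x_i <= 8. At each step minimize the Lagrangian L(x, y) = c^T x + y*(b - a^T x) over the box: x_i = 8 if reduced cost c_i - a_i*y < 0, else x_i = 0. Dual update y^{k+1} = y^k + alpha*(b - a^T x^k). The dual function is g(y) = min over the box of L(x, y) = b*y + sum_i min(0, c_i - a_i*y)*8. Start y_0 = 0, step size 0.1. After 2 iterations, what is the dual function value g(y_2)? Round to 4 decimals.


Dual ascent for LP: min 10*x1 + 10*x2, 2*x1 + 6*x2 = 5, 0 <= x_i <= 8
Step 1: y^k = 0.0, reduced costs: (10.0, 10.0)
  x^k = (0.0, 0.0), subgradient = b - a^T x = 5.0
  y^{k+1} = 0.0 + 0.1*5.0 = 0.5
Step 2: y^k = 0.5, reduced costs: (9.0, 7.0)
  x^k = (0.0, 0.0), subgradient = b - a^T x = 5.0
  y^{k+1} = 0.5 + 0.1*5.0 = 1.0
Dual objective at y_2 = 1.0: reduced costs (8.0, 4.0), box minimizer x = (0.0, 0.0)
g(y_2) = b*y + (c1 - a1*y)*x1 + (c2 - a2*y)*x2 = 5*1.0 + 8.0*0.0 + 4.0*0.0 = 5.0 + 0.0 + 0.0 = 5.0


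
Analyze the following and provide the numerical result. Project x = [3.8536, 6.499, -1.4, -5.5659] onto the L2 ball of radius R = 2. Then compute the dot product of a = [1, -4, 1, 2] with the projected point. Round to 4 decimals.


Step 1: Compute ||x|| (intermediates to 6 decimals).
||x|| = sqrt(3.8536^2 + 6.499^2 + (-1.4)^2 + (-5.5659)^2) = 9.488228
Step 2: Project.
Since ||x|| > R, scale = R/||x|| = 2/9.488228 = 0.210788, proj(x) = scale * x
proj(x) = [0.812293, 1.369911, -0.295103, -1.173225]
Step 3: Dot product.
a^T * proj(x) = 1*0.812293 - 4*1.369911 + 1*(-0.295103) + 2*(-1.173225) = -7.3089


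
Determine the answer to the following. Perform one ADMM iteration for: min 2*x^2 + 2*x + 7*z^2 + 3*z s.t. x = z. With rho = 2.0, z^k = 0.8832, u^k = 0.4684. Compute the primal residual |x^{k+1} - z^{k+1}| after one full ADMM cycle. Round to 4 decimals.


ADMM iteration with rho = 2.0, z^k = 0.8832, u^k = 0.4684
Step 1: x-update.
Minimize 2*x^2 + 2*x + (2.0/2)*(x - 0.8832 + 0.4684)^2
FOC: (2*2 + 2.0)*x = -2 + 2.0*(0.8832 - 0.4684)
x^{k+1} = -0.1951
Step 2: z-update.
Minimize 7*z^2 + 3*z + (2.0/2)*(-0.1951 - z + 0.4684)^2
FOC: (2*7 + 2.0)*z = -3 + 2.0*(-0.1951 + 0.4684)
z^{k+1} = -0.1533
Step 3: u-update.
u^{k+1} = 0.4684 - 0.1951 + 0.1533 = 0.4267
Step 4: Primal residual = |-0.1951 + 0.1533| = 0.0417


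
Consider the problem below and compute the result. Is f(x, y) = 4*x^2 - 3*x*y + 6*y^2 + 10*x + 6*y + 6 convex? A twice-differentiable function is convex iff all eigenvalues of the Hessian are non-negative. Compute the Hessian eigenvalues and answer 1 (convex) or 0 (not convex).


The Hessian of f(x,y) = 4*x^2 - 3*x*y + 6*y^2 + 10*x + 6*y + 6 is:
H = [[8, -3], [-3, 12]]
Trace = 8 + 12 = 20
Determinant = 8*12 - (-3)^2 = 87
Discriminant = (20)^2 - 4*87 = 52.0
Eigenvalues: lambda_1 = 6.3944, lambda_2 = 13.6056
The function is convex.

1


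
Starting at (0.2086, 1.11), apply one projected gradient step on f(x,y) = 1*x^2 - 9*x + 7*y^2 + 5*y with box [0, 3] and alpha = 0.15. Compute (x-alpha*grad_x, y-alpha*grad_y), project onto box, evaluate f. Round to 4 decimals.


Step 1: Compute gradient at (0.2086, 1.11).
grad_x = 2*1*0.2086 - 9 = -8.5828
grad_y = 2*7*1.11 + 5 = 20.54
Step 2: Gradient step.
x_raw = 0.2086 - 0.15*-8.5828 = 1.496
y_raw = 1.11 - 0.15*20.54 = -1.971
Step 3: Project onto [0, 3].
x_proj = clip(1.496) = 1.496
y_proj = clip(-1.971) = 0.0
Step 4: Evaluate f.
f(1.496, 0.0) = -11.2261


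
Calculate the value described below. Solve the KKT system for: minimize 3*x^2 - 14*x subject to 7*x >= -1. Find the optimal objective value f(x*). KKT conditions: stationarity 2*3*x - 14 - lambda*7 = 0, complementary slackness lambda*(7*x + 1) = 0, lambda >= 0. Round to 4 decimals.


Step 1: Try lambda = 0 (constraint inactive).
Stationarity: 2*3*x - 14 = 0
x* = 14/(2*3) = 7/3 = 2.3333 (rounded; the exact value 7/3 is used below)
Check constraint: 7*2.3333 = 16.3331 >= -1 -- satisfied.
Step 2: Compute optimal value.
f(x*) = 3*(7/3)^2 - 14*(7/3) = -16.3333


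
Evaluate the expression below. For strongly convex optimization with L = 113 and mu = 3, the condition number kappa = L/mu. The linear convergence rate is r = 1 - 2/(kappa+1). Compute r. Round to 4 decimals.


Step 1: Compute the condition number.
kappa = L/mu = 113/3 = 37.6667
Step 2: Compute the convergence rate.
r = 1 - 2/(kappa + 1) = 1 - 2*mu/(L + mu) = (L - mu)/(L + mu) = 110/116 = 0.9483


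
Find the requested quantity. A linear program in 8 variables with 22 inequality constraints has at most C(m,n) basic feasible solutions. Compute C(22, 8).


Each vertex corresponds to some choice of n active constraints out of m, so the number of vertices is at most C(m, n) = m! / (n!(m-n)!).
m = 22, n = 8
Numerator: 22 * 21 * 20 * 19 * 18 * 17 * 16 * 15
Denominator: 8! = 40320
C(22, 8) = 319770


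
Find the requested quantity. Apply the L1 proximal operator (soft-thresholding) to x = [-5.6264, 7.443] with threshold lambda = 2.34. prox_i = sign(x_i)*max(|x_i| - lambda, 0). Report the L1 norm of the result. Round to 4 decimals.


Soft-thresholding with lambda = 2.34:
prox(-5.6264) = sign(-5.6264)*max(|-5.6264| - 2.34, 0) = -3.2864
prox(7.443) = sign(7.443)*max(|7.443| - 2.34, 0) = 5.103
prox(x) = [-3.2864, 5.103]
||prox(x)||_1 = 3.2864 + 5.103 = 8.3894


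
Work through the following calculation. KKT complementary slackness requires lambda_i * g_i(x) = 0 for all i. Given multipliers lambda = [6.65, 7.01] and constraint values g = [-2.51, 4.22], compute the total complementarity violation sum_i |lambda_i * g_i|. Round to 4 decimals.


KKT complementary slackness check:
lambda_1 * g_1 = 6.65 * -2.51 = -16.6915
lambda_2 * g_2 = 7.01 * 4.22 = 29.5822
Total violation = 16.6915 + 29.5822 = 46.2737


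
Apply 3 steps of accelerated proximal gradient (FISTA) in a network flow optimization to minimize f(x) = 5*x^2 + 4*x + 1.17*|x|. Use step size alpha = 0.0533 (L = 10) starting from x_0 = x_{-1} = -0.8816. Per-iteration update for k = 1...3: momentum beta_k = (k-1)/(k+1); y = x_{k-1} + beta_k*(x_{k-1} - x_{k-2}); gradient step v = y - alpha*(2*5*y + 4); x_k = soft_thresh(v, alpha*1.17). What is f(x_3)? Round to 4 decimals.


FISTA on f(x) = 5*x^2 + 4*x + 1.17*|x|
L = 10, alpha = 0.0533
Iteration 1: beta = 0.0, y = -0.8816 + 0.0*(-0.8816 + 0.8816) = -0.8816
  grad(y) = -4.816, v = y - alpha*grad = -0.6249
  prox(v) = soft_thresh(-0.6249, 0.0624) = -0.5625
Iteration 2: beta = 0.3333, y = -0.5625 + 0.3333*(-0.5625 + 0.8816) = -0.4562
  grad(y) = -0.5619, v = y - alpha*grad = -0.4262
  prox(v) = soft_thresh(-0.4262, 0.0624) = -0.3639
Iteration 3: beta = 0.5, y = -0.3639 + 0.5*(-0.3639 + 0.5625) = -0.2645
  grad(y) = 1.3545, v = y - alpha*grad = -0.3367
  prox(v) = soft_thresh(-0.3367, 0.0624) = -0.2744
f(x_3) = 5*(-0.2744)^2 + 4*(-0.2744) + 1.17*|-0.2744| = -0.4001


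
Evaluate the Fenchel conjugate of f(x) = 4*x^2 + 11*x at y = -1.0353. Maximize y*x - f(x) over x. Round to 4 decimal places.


f*(y) = sup_x {y*x - a*x^2 - b*x} = sup_x {(y-b)*x - a*x^2}
FOC: (y - b) - 2a*x = 0 => x* = (y - b)/(2a)
x* = (-1.0353 - 11)/(2*4) = -1.5044
f*(-1.0353) = (y-b)^2/(4a) = (-1.0353 - 11)^2/(4*4)
= 144.8484/16 = 9.053


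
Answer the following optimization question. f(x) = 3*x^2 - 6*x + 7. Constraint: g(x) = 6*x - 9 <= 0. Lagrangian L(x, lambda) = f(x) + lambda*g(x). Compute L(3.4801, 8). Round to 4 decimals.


Step 1: Evaluate f(x).
f(3.4801) = 3*3.4801^2 - 6*3.4801 + 7 = 22.4527
Step 2: Evaluate g(x).
g(3.4801) = 6*3.4801 - 9 = 11.8806
Step 3: Compute Lagrangian.
L = 22.4527 + 8*11.8806 = 117.4975


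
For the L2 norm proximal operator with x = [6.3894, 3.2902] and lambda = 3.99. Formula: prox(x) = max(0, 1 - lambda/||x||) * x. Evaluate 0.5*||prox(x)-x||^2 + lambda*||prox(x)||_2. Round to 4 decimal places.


Step 1: Compute ||x||.
||x|| = 7.1868
Step 2: Compute scaling factor.
scale = max(0, 1 - 3.99/7.1868) = 0.4448
Step 3: prox(x) = [2.8421, 1.4635]
||prox(x)|| = 3.1968
Step 4: Proximal objective.
0.5*||prox-x||^2 = 7.9601
lambda*||prox|| = 12.7552
Total = 20.7152


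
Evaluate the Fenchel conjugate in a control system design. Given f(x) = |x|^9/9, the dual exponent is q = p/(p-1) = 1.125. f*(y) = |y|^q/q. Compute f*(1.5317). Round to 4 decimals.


The conjugate exponent q satisfies 1/p + 1/q = 1.
p = 9, so q = 9/(9 - 1) = 1.125
|y|^q = 1.5317^1.125 = 1.6156
f*(1.5317) = 1.6156 / 1.125 = 1.436


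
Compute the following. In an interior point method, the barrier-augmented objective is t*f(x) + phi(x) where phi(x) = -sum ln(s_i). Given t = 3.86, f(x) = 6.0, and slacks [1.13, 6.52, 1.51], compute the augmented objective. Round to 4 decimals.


Step 1: Compute log-barrier.
ln values: [0.1222, 1.8749, 0.4121]
phi = -(0.1222 + 1.8749 + 0.4121) = -2.4092
Step 2: Compute augmented objective.
t*f(x) = 3.86*6.0 = 23.16
Total = 23.16 - 2.4092 = 20.7508


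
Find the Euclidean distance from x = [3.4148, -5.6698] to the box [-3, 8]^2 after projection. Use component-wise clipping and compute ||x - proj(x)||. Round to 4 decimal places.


Project each component onto [-3, 8].
clip(3.4148) = 3.4148, clip(-5.6698) = -3.0
Projection = [3.4148, -3.0]
Squared diffs: [0.0, 7.1278]
Distance = sqrt(7.1278) = 2.6698


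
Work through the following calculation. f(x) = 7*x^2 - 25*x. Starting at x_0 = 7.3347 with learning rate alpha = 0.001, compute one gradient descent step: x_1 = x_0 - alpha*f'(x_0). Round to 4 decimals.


We compute the gradient at x_0 and apply the update.
f'(x) = 14*x - 25
f'(7.3347) = 14*7.3347 - 25 = 77.6858
x_1 = 7.3347 - 0.001*77.6858 = 7.257


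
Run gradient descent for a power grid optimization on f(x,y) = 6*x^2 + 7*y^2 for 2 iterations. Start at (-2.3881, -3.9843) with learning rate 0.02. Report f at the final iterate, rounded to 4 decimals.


Gradient descent on f(x,y) = 6*x^2 + 7*y^2.
Starting point: (-2.3881, -3.9843), alpha = 0.02
Step 1: grad_x = 2*6*-2.3881 = -28.6572, grad_y = 2*7*-3.9843 = -55.7802
  x_1 = -2.3881 - 0.02*-28.6572 = -1.815
  y_1 = -3.9843 - 0.02*-55.7802 = -2.8687
Step 2: grad_x = 2*6*-1.815 = -21.7795, grad_y = 2*7*-2.8687 = -40.1617
  x_2 = -1.815 - 0.02*-21.7795 = -1.3794
  y_2 = -2.8687 - 0.02*-40.1617 = -2.0655
f(-1.3794, -2.0655) = 6*(-1.3794)^2 + 7*(-2.0655)^2 = 41.2788


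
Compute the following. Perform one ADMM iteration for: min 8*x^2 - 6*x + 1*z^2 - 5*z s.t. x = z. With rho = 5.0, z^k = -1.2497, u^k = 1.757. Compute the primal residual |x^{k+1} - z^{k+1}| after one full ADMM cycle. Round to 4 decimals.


ADMM iteration with rho = 5.0, z^k = -1.2497, u^k = 1.757
Step 1: x-update.
Minimize 8*x^2 - 6*x + (5.0/2)*(x + 1.2497 + 1.757)^2
FOC: (2*8 + 5.0)*x = 6 + 5.0*(-1.2497 - 1.757)
x^{k+1} = -0.4302
Step 2: z-update.
Minimize 1*z^2 - 5*z + (5.0/2)*(-0.4302 - z + 1.757)^2
FOC: (2*1 + 5.0)*z = 5 + 5.0*(-0.4302 + 1.757)
z^{k+1} = 1.662
Step 3: u-update.
u^{k+1} = 1.757 - 0.4302 - 1.662 = -0.3352
Step 4: Primal residual = |-0.4302 - 1.662| = 2.0922


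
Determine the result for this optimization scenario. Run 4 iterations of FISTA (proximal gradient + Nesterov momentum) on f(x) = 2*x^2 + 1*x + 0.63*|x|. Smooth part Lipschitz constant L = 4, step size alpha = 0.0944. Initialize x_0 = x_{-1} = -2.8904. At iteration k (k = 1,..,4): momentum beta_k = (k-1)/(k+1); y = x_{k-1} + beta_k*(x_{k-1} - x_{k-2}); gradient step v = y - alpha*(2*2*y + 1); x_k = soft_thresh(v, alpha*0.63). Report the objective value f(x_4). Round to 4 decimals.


FISTA on f(x) = 2*x^2 + 1*x + 0.63*|x|
L = 4, alpha = 0.0944
Iteration 1: beta = 0.0, y = -2.8904 + 0.0*(-2.8904 + 2.8904) = -2.8904
  grad(y) = -10.5616, v = y - alpha*grad = -1.8934
  prox(v) = soft_thresh(-1.8934, 0.0595) = -1.8339
Iteration 2: beta = 0.3333, y = -1.8339 + 0.3333*(-1.8339 + 2.8904) = -1.4818
  grad(y) = -4.927, v = y - alpha*grad = -1.0166
  prox(v) = soft_thresh(-1.0166, 0.0595) = -0.9572
Iteration 3: beta = 0.5, y = -0.9572 + 0.5*(-0.9572 + 1.8339) = -0.5188
  grad(y) = -1.0752, v = y - alpha*grad = -0.4173
  prox(v) = soft_thresh(-0.4173, 0.0595) = -0.3578
Iteration 4: beta = 0.6, y = -0.3578 + 0.6*(-0.3578 + 0.9572) = 0.0018
  grad(y) = 1.0071, v = y - alpha*grad = -0.0933
  prox(v) = soft_thresh(-0.0933, 0.0595) = -0.0338
f(x_4) = 2*(-0.0338)^2 + 1*(-0.0338) + 0.63*|-0.0338| = -0.0102


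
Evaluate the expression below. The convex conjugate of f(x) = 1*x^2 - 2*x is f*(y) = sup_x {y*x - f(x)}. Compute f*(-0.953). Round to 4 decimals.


f*(y) = sup_x {y*x - a*x^2 - b*x} = sup_x {(y-b)*x - a*x^2}
FOC: (y - b) - 2a*x = 0 => x* = (y - b)/(2a)
x* = (-0.953 + 2)/(2*1) = 0.5235
f*(-0.953) = (y-b)^2/(4a) = (-0.953 + 2)^2/(4*1)
= 1.0962/4 = 0.2741


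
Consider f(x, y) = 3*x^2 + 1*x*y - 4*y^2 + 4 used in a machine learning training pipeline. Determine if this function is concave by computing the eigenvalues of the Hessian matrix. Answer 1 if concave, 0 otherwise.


The Hessian of f(x,y) = 3*x^2 + 1*x*y - 4*y^2 + 4 is:
H = [[6, 1], [1, -8]]
Trace = 6 - 8 = -2
Determinant = 6*-8 - (1)^2 = -49
Discriminant = (-2)^2 - 4*-49 = 200.0
Eigenvalues: lambda_1 = -8.0711, lambda_2 = 6.0711
The function is not concave.

0


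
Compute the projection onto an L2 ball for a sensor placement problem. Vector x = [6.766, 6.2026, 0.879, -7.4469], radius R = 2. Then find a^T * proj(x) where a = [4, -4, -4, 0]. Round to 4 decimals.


Step 1: Compute ||x|| (intermediates to 6 decimals).
||x|| = sqrt(6.766^2 + 6.2026^2 + 0.879^2 + (-7.4469)^2) = 11.852424
Step 2: Project.
Since ||x|| > R, scale = R/||x|| = 2/11.852424 = 0.168742, proj(x) = scale * x
proj(x) = [1.141708, 1.046639, 0.148324, -1.256605]
Step 3: Dot product.
a^T * proj(x) = 4*1.141708 - 4*1.046639 - 4*0.148324 + 0*(-1.256605) = -0.213


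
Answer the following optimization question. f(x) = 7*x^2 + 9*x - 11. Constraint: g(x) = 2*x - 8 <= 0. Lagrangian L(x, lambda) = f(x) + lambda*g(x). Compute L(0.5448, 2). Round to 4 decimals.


Step 1: Evaluate f(x).
f(0.5448) = 7*0.5448^2 + 9*0.5448 - 11 = -4.0192
Step 2: Evaluate g(x).
g(0.5448) = 2*0.5448 - 8 = -6.9104
Step 3: Compute Lagrangian.
L = -4.0192 + 2*-6.9104 = -17.84


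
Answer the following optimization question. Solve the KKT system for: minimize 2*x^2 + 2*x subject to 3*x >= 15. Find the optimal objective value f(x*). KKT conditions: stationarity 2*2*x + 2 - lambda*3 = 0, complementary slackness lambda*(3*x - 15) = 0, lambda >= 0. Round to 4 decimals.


Step 1: Try lambda = 0 (constraint inactive).
x_unc = -2/(2*2) = -0.5
Check: 3*-0.5 = -1.5 < 15 -- violated!
Step 2: Constraint must be active: 3*x = 15
x* = 15/3 = 5.0
lambda = (2*2*5.0 + 2)/3 = 7.3333
Step 3: Compute optimal value.
f(x*) = 2*5.0^2 + 2*5.0 = 60.0


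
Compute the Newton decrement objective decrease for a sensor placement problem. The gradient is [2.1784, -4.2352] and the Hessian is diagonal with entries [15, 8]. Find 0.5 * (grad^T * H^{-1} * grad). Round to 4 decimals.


Step 1: H is diagonal, so H^(-1) * g = [0.1452, -0.5294].
Step 2: g^T H^(-1) g = sum_i g_i^2 / H_ii
  = (2.1784)^2/15 + (-4.2352)^2/8
  = 0.3164 + 2.2421 = 2.5585
Step 3: Objective decrease = 0.5 * g^T H^(-1) g = 1.2792


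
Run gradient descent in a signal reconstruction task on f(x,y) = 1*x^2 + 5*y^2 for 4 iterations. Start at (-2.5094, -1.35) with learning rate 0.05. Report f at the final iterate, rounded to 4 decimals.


Gradient descent on f(x,y) = 1*x^2 + 5*y^2.
Starting point: (-2.5094, -1.35), alpha = 0.05
Step 1: grad_x = 2*1*-2.5094 = -5.0188, grad_y = 2*5*-1.35 = -13.5
  x_1 = -2.5094 - 0.05*-5.0188 = -2.2585
  y_1 = -1.35 - 0.05*-13.5 = -0.675
Step 2: grad_x = 2*1*-2.2585 = -4.5169, grad_y = 2*5*-0.675 = -6.75
  x_2 = -2.2585 - 0.05*-4.5169 = -2.0326
  y_2 = -0.675 - 0.05*-6.75 = -0.3375
Step 3: grad_x = 2*1*-2.0326 = -4.0652, grad_y = 2*5*-0.3375 = -3.375
  x_3 = -2.0326 - 0.05*-4.0652 = -1.8294
  y_3 = -0.3375 - 0.05*-3.375 = -0.1688
Step 4: grad_x = 2*1*-1.8294 = -3.6587, grad_y = 2*5*-0.1688 = -1.6875
  x_4 = -1.8294 - 0.05*-3.6587 = -1.6464
  y_4 = -0.1688 - 0.05*-1.6875 = -0.0844
f(-1.6464, -0.0844) = 1*(-1.6464)^2 + 5*(-0.0844)^2 = 2.7463


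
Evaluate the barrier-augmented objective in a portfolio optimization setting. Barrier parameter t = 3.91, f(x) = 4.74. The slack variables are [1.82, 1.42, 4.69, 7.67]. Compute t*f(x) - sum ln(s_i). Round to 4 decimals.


Step 1: Compute log-barrier.
ln values: [0.5988, 0.3507, 1.5454, 2.0373]
phi = -(0.5988 + 0.3507 + 1.5454 + 2.0373) = -4.5322
Step 2: Compute augmented objective.
t*f(x) = 3.91*4.74 = 18.5334
Total = 18.5334 - 4.5322 = 14.0012


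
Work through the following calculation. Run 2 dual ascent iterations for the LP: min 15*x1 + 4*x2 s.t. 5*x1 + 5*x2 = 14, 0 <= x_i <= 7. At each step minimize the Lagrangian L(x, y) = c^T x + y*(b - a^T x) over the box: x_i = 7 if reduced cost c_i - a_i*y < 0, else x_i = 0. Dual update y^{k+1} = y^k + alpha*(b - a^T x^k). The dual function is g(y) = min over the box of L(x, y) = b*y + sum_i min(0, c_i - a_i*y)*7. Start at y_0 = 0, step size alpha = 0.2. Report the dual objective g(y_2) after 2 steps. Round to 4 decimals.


Dual ascent for LP: min 15*x1 + 4*x2, 5*x1 + 5*x2 = 14, 0 <= x_i <= 7
Step 1: y^k = 0.0, reduced costs: (15.0, 4.0)
  x^k = (0.0, 0.0), subgradient = b - a^T x = 14.0
  y^{k+1} = 0.0 + 0.2*14.0 = 2.8
Step 2: y^k = 2.8, reduced costs: (1.0, -10.0)
  x^k = (0.0, 7.0), subgradient = b - a^T x = -21.0
  y^{k+1} = 2.8 + 0.2*-21.0 = -1.4
Dual objective at y_2 = -1.4: reduced costs (22.0, 11.0), box minimizer x = (0.0, 0.0)
g(y_2) = b*y + (c1 - a1*y)*x1 + (c2 - a2*y)*x2 = 14*(-1.4) + 22.0*0.0 + 11.0*0.0 = -19.6 + 0.0 + 0.0 = -19.6


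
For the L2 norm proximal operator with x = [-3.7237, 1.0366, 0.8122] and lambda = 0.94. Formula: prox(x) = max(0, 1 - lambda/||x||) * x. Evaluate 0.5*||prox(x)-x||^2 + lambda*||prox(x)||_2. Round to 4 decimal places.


Step 1: Compute ||x||.
||x|| = 3.9497
Step 2: Compute scaling factor.
scale = max(0, 1 - 0.94/3.9497) = 0.762
Step 3: prox(x) = [-2.8375, 0.7899, 0.6189]
||prox(x)|| = 3.0097
Step 4: Proximal objective.
0.5*||prox-x||^2 = 0.4418
lambda*||prox|| = 2.8291
Total = 3.2709


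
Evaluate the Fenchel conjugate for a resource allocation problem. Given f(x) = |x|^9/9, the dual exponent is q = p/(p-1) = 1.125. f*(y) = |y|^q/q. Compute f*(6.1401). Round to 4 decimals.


The conjugate exponent q satisfies 1/p + 1/q = 1.
p = 9, so q = 9/(9 - 1) = 1.125
|y|^q = 6.1401^1.125 = 7.7037
f*(6.1401) = 7.7037 / 1.125 = 6.8477


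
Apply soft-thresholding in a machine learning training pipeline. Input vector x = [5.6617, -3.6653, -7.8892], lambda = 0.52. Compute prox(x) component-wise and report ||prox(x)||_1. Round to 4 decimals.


Soft-thresholding with lambda = 0.52:
prox(5.6617) = sign(5.6617)*max(|5.6617| - 0.52, 0) = 5.1417
prox(-3.6653) = sign(-3.6653)*max(|-3.6653| - 0.52, 0) = -3.1453
prox(-7.8892) = sign(-7.8892)*max(|-7.8892| - 0.52, 0) = -7.3692
prox(x) = [5.1417, -3.1453, -7.3692]
||prox(x)||_1 = 5.1417 + 3.1453 + 7.3692 = 15.6562


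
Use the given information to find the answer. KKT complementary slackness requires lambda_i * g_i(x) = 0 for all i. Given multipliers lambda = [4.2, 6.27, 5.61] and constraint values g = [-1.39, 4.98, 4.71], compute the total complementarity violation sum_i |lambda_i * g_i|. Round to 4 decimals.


KKT complementary slackness check:
lambda_1 * g_1 = 4.2 * -1.39 = -5.838
lambda_2 * g_2 = 6.27 * 4.98 = 31.2246
lambda_3 * g_3 = 5.61 * 4.71 = 26.4231
Total violation = 5.838 + 31.2246 + 26.4231 = 63.4857


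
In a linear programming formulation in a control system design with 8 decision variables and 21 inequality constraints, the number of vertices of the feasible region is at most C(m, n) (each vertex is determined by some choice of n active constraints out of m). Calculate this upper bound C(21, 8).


Each vertex corresponds to some choice of n active constraints out of m, so the number of vertices is at most C(m, n) = m! / (n!(m-n)!).
m = 21, n = 8
Numerator: 21 * 20 * 19 * 18 * 17 * 16 * 15 * 14
Denominator: 8! = 40320
C(21, 8) = 203490


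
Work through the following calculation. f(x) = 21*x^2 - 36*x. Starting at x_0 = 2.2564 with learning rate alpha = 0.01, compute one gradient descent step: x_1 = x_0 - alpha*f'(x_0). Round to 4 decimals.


We compute the gradient at x_0 and apply the update.
f'(x) = 42*x - 36
f'(2.2564) = 42*2.2564 - 36 = 58.7688
x_1 = 2.2564 - 0.01*58.7688 = 1.6687


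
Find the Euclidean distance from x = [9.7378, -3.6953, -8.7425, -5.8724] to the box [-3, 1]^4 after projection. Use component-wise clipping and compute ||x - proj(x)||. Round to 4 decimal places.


Project each component onto [-3, 1].
clip(9.7378) = 1.0, clip(-3.6953) = -3.0, clip(-8.7425) = -3.0, clip(-5.8724) = -3.0
Projection = [1.0, -3.0, -3.0, -3.0]
Squared diffs: [76.3491, 0.4834, 32.9763, 8.2507]
Distance = sqrt(118.0595) = 10.8655


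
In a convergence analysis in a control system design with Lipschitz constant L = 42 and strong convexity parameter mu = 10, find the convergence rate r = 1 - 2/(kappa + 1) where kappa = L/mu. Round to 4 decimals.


Step 1: Compute the condition number.
kappa = L/mu = 42/10 = 4.2
Step 2: Compute the convergence rate.
r = 1 - 2/(kappa + 1) = 1 - 2*mu/(L + mu) = (L - mu)/(L + mu) = 32/52 = 0.6154


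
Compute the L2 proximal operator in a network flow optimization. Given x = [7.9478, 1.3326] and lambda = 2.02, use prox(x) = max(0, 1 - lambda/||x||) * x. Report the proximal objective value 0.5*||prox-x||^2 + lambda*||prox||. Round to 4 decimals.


Step 1: Compute ||x||.
||x|| = 8.0587
Step 2: Compute scaling factor.
scale = max(0, 1 - 2.02/8.0587) = 0.7493
Step 3: prox(x) = [5.9556, 0.9986]
||prox(x)|| = 6.0387
Step 4: Proximal objective.
0.5*||prox-x||^2 = 2.0402
lambda*||prox|| = 12.1982
Total = 14.2385


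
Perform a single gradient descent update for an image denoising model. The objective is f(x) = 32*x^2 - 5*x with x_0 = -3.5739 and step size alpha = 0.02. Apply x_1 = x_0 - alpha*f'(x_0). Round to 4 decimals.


We compute the gradient at x_0 and apply the update.
f'(x) = 64*x - 5
f'(-3.5739) = 64*-3.5739 - 5 = -233.7296
x_1 = -3.5739 - 0.02*-233.7296 = 1.1007


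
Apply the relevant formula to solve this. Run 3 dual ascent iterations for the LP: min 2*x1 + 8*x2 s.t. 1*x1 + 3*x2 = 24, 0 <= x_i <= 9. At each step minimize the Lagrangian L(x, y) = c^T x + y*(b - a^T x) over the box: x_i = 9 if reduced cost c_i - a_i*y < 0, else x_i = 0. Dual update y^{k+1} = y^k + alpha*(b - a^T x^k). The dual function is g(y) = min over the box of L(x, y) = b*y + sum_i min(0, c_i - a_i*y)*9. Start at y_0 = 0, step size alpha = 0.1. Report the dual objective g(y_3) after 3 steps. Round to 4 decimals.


Dual ascent for LP: min 2*x1 + 8*x2, 1*x1 + 3*x2 = 24, 0 <= x_i <= 9
Step 1: y^k = 0.0, reduced costs: (2.0, 8.0)
  x^k = (0.0, 0.0), subgradient = b - a^T x = 24.0
  y^{k+1} = 0.0 + 0.1*24.0 = 2.4
Step 2: y^k = 2.4, reduced costs: (-0.4, 0.8)
  x^k = (9.0, 0.0), subgradient = b - a^T x = 15.0
  y^{k+1} = 2.4 + 0.1*15.0 = 3.9
Step 3: y^k = 3.9, reduced costs: (-1.9, -3.7)
  x^k = (9.0, 9.0), subgradient = b - a^T x = -12.0
  y^{k+1} = 3.9 + 0.1*-12.0 = 2.7
Dual objective at y_3 = 2.7: reduced costs (-0.7, -0.1), box minimizer x = (9.0, 9.0)
g(y_3) = b*y + (c1 - a1*y)*x1 + (c2 - a2*y)*x2 = 24*2.7 + (-0.7)*9.0 + (-0.1)*9.0 = 64.8 - 6.3 - 0.9 = 57.6


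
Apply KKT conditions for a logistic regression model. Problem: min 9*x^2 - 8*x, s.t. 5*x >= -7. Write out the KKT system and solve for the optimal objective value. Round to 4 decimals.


Step 1: Try lambda = 0 (constraint inactive).
Stationarity: 2*9*x - 8 = 0
x* = 8/(2*9) = 4/9 = 0.4444 (rounded; the exact value 4/9 is used below)
Check constraint: 5*0.4444 = 2.222 >= -7 -- satisfied.
Step 2: Compute optimal value.
f(x*) = 9*(4/9)^2 - 8*(4/9) = -1.7778


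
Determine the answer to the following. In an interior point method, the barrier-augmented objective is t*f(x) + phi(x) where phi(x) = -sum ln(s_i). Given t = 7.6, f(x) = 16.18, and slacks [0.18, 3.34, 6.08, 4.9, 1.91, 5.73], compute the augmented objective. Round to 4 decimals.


Step 1: Compute log-barrier.
ln values: [-1.7148, 1.206, 1.805, 1.5892, 0.6471, 1.7457]
phi = -(-1.7148 + 1.206 + 1.805 + 1.5892 + 0.6471 + 1.7457) = -5.2782
Step 2: Compute augmented objective.
t*f(x) = 7.6*16.18 = 122.968
Total = 122.968 - 5.2782 = 117.6898


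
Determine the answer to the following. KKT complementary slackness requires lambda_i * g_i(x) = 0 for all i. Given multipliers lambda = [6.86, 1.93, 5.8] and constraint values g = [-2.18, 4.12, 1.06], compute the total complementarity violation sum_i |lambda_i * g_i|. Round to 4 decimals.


KKT complementary slackness check:
lambda_1 * g_1 = 6.86 * -2.18 = -14.9548
lambda_2 * g_2 = 1.93 * 4.12 = 7.9516
lambda_3 * g_3 = 5.8 * 1.06 = 6.148
Total violation = 14.9548 + 7.9516 + 6.148 = 29.0544


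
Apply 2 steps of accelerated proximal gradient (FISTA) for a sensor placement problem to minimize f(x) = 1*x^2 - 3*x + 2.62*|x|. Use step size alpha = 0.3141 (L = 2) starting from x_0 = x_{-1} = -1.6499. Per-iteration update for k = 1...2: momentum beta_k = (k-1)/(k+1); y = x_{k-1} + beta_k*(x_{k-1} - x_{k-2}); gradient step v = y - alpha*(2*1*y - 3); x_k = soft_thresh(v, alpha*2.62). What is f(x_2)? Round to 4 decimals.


FISTA on f(x) = 1*x^2 - 3*x + 2.62*|x|
L = 2, alpha = 0.3141
Iteration 1: beta = 0.0, y = -1.6499 + 0.0*(-1.6499 + 1.6499) = -1.6499
  grad(y) = -6.2998, v = y - alpha*grad = 0.3289
  prox(v) = soft_thresh(0.3289, 0.8229) = 0.0
Iteration 2: beta = 0.3333, y = 0.0 + 0.3333*(0.0 + 1.6499) = 0.55
  grad(y) = -1.9001, v = y - alpha*grad = 1.1468
  prox(v) = soft_thresh(1.1468, 0.8229) = 0.3238
f(x_2) = 1*0.3238^2 - 3*0.3238 + 2.62*|0.3238| = -0.0182


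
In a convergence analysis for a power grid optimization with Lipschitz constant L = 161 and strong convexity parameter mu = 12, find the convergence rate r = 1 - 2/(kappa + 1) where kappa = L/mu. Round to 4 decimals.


Step 1: Compute the condition number.
kappa = L/mu = 161/12 = 13.4167
Step 2: Compute the convergence rate.
r = 1 - 2/(kappa + 1) = 1 - 2*mu/(L + mu) = (L - mu)/(L + mu) = 149/173 = 0.8613


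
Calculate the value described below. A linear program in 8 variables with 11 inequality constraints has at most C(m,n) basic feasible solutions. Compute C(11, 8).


Each vertex corresponds to some choice of n active constraints out of m, so the number of vertices is at most C(m, n) = m! / (n!(m-n)!).
m = 11, n = 8
Numerator: 11 * 10 * 9 * 8 * 7 * 6 * 5 * 4
Denominator: 8! = 40320
C(11, 8) = 165


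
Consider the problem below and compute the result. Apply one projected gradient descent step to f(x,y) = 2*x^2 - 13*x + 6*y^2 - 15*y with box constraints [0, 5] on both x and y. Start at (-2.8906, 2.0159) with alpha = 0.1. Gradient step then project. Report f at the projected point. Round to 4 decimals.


Step 1: Compute gradient at (-2.8906, 2.0159).
grad_x = 2*2*-2.8906 - 13 = -24.5624
grad_y = 2*6*2.0159 - 15 = 9.1908
Step 2: Gradient step.
x_raw = -2.8906 - 0.1*-24.5624 = -0.4344
y_raw = 2.0159 - 0.1*9.1908 = 1.0968
Step 3: Project onto [0, 5].
x_proj = clip(-0.4344) = 0.0
y_proj = clip(1.0968) = 1.0968
Step 4: Evaluate f.
f(0.0, 1.0968) = -9.2342


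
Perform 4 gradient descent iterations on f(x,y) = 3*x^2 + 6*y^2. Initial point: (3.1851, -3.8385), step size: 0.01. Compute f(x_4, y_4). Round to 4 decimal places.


Gradient descent on f(x,y) = 3*x^2 + 6*y^2.
Starting point: (3.1851, -3.8385), alpha = 0.01
Step 1: grad_x = 2*3*3.1851 = 19.1106, grad_y = 2*6*-3.8385 = -46.062
  x_1 = 3.1851 - 0.01*19.1106 = 2.994
  y_1 = -3.8385 - 0.01*-46.062 = -3.3779
Step 2: grad_x = 2*3*2.994 = 17.964, grad_y = 2*6*-3.3779 = -40.5346
  x_2 = 2.994 - 0.01*17.964 = 2.8144
  y_2 = -3.3779 - 0.01*-40.5346 = -2.9725
Step 3: grad_x = 2*3*2.8144 = 16.8861, grad_y = 2*6*-2.9725 = -35.6704
  x_3 = 2.8144 - 0.01*16.8861 = 2.6455
  y_3 = -2.9725 - 0.01*-35.6704 = -2.6158
Step 4: grad_x = 2*3*2.6455 = 15.873, grad_y = 2*6*-2.6158 = -31.39
  x_4 = 2.6455 - 0.01*15.873 = 2.4868
  y_4 = -2.6158 - 0.01*-31.39 = -2.3019
f(2.4868, -2.3019) = 3*2.4868^2 + 6*(-2.3019)^2 = 50.3453


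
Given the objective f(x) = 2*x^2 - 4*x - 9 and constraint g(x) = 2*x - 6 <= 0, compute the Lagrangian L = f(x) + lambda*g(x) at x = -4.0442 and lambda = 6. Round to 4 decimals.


Step 1: Evaluate f(x).
f(-4.0442) = 2*(-4.0442)^2 - 4*(-4.0442) - 9 = 39.8879
Step 2: Evaluate g(x).
g(-4.0442) = 2*-4.0442 - 6 = -14.0884
Step 3: Compute Lagrangian.
L = 39.8879 + 6*-14.0884 = -44.6425


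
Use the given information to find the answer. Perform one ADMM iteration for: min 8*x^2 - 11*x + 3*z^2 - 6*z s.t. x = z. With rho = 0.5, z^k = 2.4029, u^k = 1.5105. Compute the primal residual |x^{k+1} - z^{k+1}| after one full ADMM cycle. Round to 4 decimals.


ADMM iteration with rho = 0.5, z^k = 2.4029, u^k = 1.5105
Step 1: x-update.
Minimize 8*x^2 - 11*x + (0.5/2)*(x - 2.4029 + 1.5105)^2
FOC: (2*8 + 0.5)*x = 11 + 0.5*(2.4029 - 1.5105)
x^{k+1} = 0.6937
Step 2: z-update.
Minimize 3*z^2 - 6*z + (0.5/2)*(0.6937 - z + 1.5105)^2
FOC: (2*3 + 0.5)*z = 6 + 0.5*(0.6937 + 1.5105)
z^{k+1} = 1.0926
Step 3: u-update.
u^{k+1} = 1.5105 + 0.6937 - 1.0926 = 1.1116
Step 4: Primal residual = |0.6937 - 1.0926| = 0.3989
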